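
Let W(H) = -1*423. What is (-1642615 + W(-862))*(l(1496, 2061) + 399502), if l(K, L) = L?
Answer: -659783268394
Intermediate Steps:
W(H) = -423
(-1642615 + W(-862))*(l(1496, 2061) + 399502) = (-1642615 - 423)*(2061 + 399502) = -1643038*401563 = -659783268394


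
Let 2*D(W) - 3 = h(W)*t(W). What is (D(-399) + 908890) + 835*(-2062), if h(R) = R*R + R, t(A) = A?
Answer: -64987755/2 ≈ -3.2494e+7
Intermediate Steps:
h(R) = R + R² (h(R) = R² + R = R + R²)
D(W) = 3/2 + W²*(1 + W)/2 (D(W) = 3/2 + ((W*(1 + W))*W)/2 = 3/2 + (W²*(1 + W))/2 = 3/2 + W²*(1 + W)/2)
(D(-399) + 908890) + 835*(-2062) = ((3/2 + (½)*(-399)²*(1 - 399)) + 908890) + 835*(-2062) = ((3/2 + (½)*159201*(-398)) + 908890) - 1721770 = ((3/2 - 31680999) + 908890) - 1721770 = (-63361995/2 + 908890) - 1721770 = -61544215/2 - 1721770 = -64987755/2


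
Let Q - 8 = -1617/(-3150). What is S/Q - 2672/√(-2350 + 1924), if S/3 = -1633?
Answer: -734850/1277 + 1336*I*√426/213 ≈ -575.45 + 129.46*I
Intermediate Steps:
Q = 1277/150 (Q = 8 - 1617/(-3150) = 8 - 1617*(-1/3150) = 8 + 77/150 = 1277/150 ≈ 8.5133)
S = -4899 (S = 3*(-1633) = -4899)
S/Q - 2672/√(-2350 + 1924) = -4899/1277/150 - 2672/√(-2350 + 1924) = -4899*150/1277 - 2672*(-I*√426/426) = -734850/1277 - 2672*(-I*√426/426) = -734850/1277 - (-1336)*I*√426/213 = -734850/1277 + 1336*I*√426/213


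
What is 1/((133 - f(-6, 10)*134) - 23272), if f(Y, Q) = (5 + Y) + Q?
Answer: -1/24345 ≈ -4.1076e-5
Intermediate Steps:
f(Y, Q) = 5 + Q + Y
1/((133 - f(-6, 10)*134) - 23272) = 1/((133 - (5 + 10 - 6)*134) - 23272) = 1/((133 - 1*9*134) - 23272) = 1/((133 - 9*134) - 23272) = 1/((133 - 1206) - 23272) = 1/(-1073 - 23272) = 1/(-24345) = -1/24345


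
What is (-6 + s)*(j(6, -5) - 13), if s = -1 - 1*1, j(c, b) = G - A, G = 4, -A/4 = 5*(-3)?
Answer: 552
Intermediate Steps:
A = 60 (A = -20*(-3) = -4*(-15) = 60)
j(c, b) = -56 (j(c, b) = 4 - 1*60 = 4 - 60 = -56)
s = -2 (s = -1 - 1 = -2)
(-6 + s)*(j(6, -5) - 13) = (-6 - 2)*(-56 - 13) = -8*(-69) = 552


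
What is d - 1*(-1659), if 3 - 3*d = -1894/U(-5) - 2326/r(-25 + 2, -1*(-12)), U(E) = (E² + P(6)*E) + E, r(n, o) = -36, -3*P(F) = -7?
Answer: 2314201/1350 ≈ 1714.2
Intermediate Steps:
P(F) = 7/3 (P(F) = -⅓*(-7) = 7/3)
U(E) = E² + 10*E/3 (U(E) = (E² + 7*E/3) + E = E² + 10*E/3)
d = 74551/1350 (d = 1 - (-1894*(-3/(5*(10 + 3*(-5)))) - 2326/(-36))/3 = 1 - (-1894*(-3/(5*(10 - 15))) - 2326*(-1/36))/3 = 1 - (-1894/((⅓)*(-5)*(-5)) + 1163/18)/3 = 1 - (-1894/25/3 + 1163/18)/3 = 1 - (-1894*3/25 + 1163/18)/3 = 1 - (-5682/25 + 1163/18)/3 = 1 - ⅓*(-73201/450) = 1 + 73201/1350 = 74551/1350 ≈ 55.223)
d - 1*(-1659) = 74551/1350 - 1*(-1659) = 74551/1350 + 1659 = 2314201/1350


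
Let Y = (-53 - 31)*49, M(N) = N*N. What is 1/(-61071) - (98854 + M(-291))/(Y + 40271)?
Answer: -2241740428/441604401 ≈ -5.0764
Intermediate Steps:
M(N) = N**2
Y = -4116 (Y = -84*49 = -4116)
1/(-61071) - (98854 + M(-291))/(Y + 40271) = 1/(-61071) - (98854 + (-291)**2)/(-4116 + 40271) = -1/61071 - (98854 + 84681)/36155 = -1/61071 - 183535/36155 = -1/61071 - 1*36707/7231 = -1/61071 - 36707/7231 = -2241740428/441604401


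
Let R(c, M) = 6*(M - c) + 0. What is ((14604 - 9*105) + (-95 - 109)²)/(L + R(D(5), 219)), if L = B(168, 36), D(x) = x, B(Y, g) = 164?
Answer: 55275/1448 ≈ 38.173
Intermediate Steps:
L = 164
R(c, M) = -6*c + 6*M (R(c, M) = (-6*c + 6*M) + 0 = -6*c + 6*M)
((14604 - 9*105) + (-95 - 109)²)/(L + R(D(5), 219)) = ((14604 - 9*105) + (-95 - 109)²)/(164 + (-6*5 + 6*219)) = ((14604 - 945) + (-204)²)/(164 + (-30 + 1314)) = (13659 + 41616)/(164 + 1284) = 55275/1448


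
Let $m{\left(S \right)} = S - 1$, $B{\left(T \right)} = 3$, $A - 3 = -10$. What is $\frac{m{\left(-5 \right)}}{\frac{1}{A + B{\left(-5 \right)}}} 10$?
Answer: $240$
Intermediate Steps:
$A = -7$ ($A = 3 - 10 = -7$)
$m{\left(S \right)} = -1 + S$ ($m{\left(S \right)} = S - 1 = -1 + S$)
$\frac{m{\left(-5 \right)}}{\frac{1}{A + B{\left(-5 \right)}}} 10 = \frac{-1 - 5}{\frac{1}{-7 + 3}} \cdot 10 = \frac{1}{\frac{1}{-4}} \left(-6\right) 10 = \frac{1}{- \frac{1}{4}} \left(-6\right) 10 = \left(-4\right) \left(-6\right) 10 = 24 \cdot 10 = 240$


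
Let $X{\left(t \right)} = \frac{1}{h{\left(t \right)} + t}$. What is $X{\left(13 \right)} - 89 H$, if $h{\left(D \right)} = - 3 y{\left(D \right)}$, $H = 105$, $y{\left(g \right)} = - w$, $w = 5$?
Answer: $- \frac{261659}{28} \approx -9345.0$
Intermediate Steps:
$y{\left(g \right)} = -5$ ($y{\left(g \right)} = \left(-1\right) 5 = -5$)
$h{\left(D \right)} = 15$ ($h{\left(D \right)} = \left(-3\right) \left(-5\right) = 15$)
$X{\left(t \right)} = \frac{1}{15 + t}$
$X{\left(13 \right)} - 89 H = \frac{1}{15 + 13} - 9345 = \frac{1}{28} - 9345 = - \frac{261659}{28}$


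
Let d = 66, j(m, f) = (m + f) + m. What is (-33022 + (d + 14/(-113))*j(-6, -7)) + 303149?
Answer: 30382915/113 ≈ 2.6888e+5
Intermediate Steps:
j(m, f) = f + 2*m (j(m, f) = (f + m) + m = f + 2*m)
(-33022 + (d + 14/(-113))*j(-6, -7)) + 303149 = (-33022 + (66 + 14/(-113))*(-7 + 2*(-6))) + 303149 = (-33022 + (66 + 14*(-1/113))*(-7 - 12)) + 303149 = (-33022 + (66 - 14/113)*(-19)) + 303149 = (-33022 + (7444/113)*(-19)) + 303149 = (-33022 - 141436/113) + 303149 = -3872922/113 + 303149 = 30382915/113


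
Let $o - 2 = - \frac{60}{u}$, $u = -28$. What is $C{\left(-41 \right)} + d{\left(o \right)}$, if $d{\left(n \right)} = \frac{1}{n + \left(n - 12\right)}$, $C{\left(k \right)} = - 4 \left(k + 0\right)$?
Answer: $\frac{4257}{26} \approx 163.73$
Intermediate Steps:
$C{\left(k \right)} = - 4 k$
$o = \frac{29}{7}$ ($o = 2 - \frac{60}{-28} = 2 - - \frac{15}{7} = 2 + \frac{15}{7} = \frac{29}{7} \approx 4.1429$)
$d{\left(n \right)} = \frac{1}{-12 + 2 n}$ ($d{\left(n \right)} = \frac{1}{n + \left(n - 12\right)} = \frac{1}{n + \left(-12 + n\right)} = \frac{1}{-12 + 2 n}$)
$C{\left(-41 \right)} + d{\left(o \right)} = \left(-4\right) \left(-41\right) + \frac{1}{2 \left(-6 + \frac{29}{7}\right)} = 164 + \frac{1}{2 \left(- \frac{13}{7}\right)} = 164 + \frac{1}{2} \left(- \frac{7}{13}\right) = 164 - \frac{7}{26} = \frac{4257}{26}$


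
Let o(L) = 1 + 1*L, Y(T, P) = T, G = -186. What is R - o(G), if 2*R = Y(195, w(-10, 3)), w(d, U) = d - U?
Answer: 565/2 ≈ 282.50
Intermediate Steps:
o(L) = 1 + L
R = 195/2 (R = (1/2)*195 = 195/2 ≈ 97.500)
R - o(G) = 195/2 - (1 - 186) = 195/2 - 1*(-185) = 195/2 + 185 = 565/2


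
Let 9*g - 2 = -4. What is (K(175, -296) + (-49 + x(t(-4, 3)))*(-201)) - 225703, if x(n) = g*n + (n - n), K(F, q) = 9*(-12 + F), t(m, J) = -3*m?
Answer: -213851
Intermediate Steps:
g = -2/9 (g = 2/9 + (⅑)*(-4) = 2/9 - 4/9 = -2/9 ≈ -0.22222)
K(F, q) = -108 + 9*F
x(n) = -2*n/9 (x(n) = -2*n/9 + (n - n) = -2*n/9 + 0 = -2*n/9)
(K(175, -296) + (-49 + x(t(-4, 3)))*(-201)) - 225703 = ((-108 + 9*175) + (-49 - (-2)*(-4)/3)*(-201)) - 225703 = ((-108 + 1575) + (-49 - 2/9*12)*(-201)) - 225703 = (1467 + (-49 - 8/3)*(-201)) - 225703 = (1467 - 155/3*(-201)) - 225703 = (1467 + 10385) - 225703 = 11852 - 225703 = -213851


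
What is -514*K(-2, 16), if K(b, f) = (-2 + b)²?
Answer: -8224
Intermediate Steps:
-514*K(-2, 16) = -514*(-2 - 2)² = -514*(-4)² = -514*16 = -8224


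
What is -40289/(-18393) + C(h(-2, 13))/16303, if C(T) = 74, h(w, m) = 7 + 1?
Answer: 658192649/299861079 ≈ 2.1950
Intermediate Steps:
h(w, m) = 8
-40289/(-18393) + C(h(-2, 13))/16303 = -40289/(-18393) + 74/16303 = -40289*(-1/18393) + 74*(1/16303) = 40289/18393 + 74/16303 = 658192649/299861079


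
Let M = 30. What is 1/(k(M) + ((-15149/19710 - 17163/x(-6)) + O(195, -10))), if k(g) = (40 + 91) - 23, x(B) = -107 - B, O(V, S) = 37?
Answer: 1990710/625405631 ≈ 0.0031831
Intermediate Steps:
k(g) = 108 (k(g) = 131 - 23 = 108)
1/(k(M) + ((-15149/19710 - 17163/x(-6)) + O(195, -10))) = 1/(108 + ((-15149/19710 - 17163/(-107 - 1*(-6))) + 37)) = 1/(108 + ((-15149*1/19710 - 17163/(-107 + 6)) + 37)) = 1/(108 + ((-15149/19710 - 17163/(-101)) + 37)) = 1/(108 + ((-15149/19710 - 17163*(-1/101)) + 37)) = 1/(108 + ((-15149/19710 + 17163/101) + 37)) = 1/(108 + (336752681/1990710 + 37)) = 1/(108 + 410408951/1990710) = 1/(625405631/1990710) = 1990710/625405631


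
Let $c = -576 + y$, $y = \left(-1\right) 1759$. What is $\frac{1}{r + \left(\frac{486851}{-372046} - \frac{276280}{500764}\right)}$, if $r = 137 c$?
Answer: $- \frac{46576810786}{14899775532968231} \approx -3.126 \cdot 10^{-6}$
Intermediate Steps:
$y = -1759$
$c = -2335$ ($c = -576 - 1759 = -2335$)
$r = -319895$ ($r = 137 \left(-2335\right) = -319895$)
$\frac{1}{r + \left(\frac{486851}{-372046} - \frac{276280}{500764}\right)} = \frac{1}{-319895 + \left(\frac{486851}{-372046} - \frac{276280}{500764}\right)} = \frac{1}{-319895 + \left(486851 \left(- \frac{1}{372046}\right) - \frac{69070}{125191}\right)} = \frac{1}{-319895 - \frac{86646580761}{46576810786}} = \frac{1}{- \frac{14899775532968231}{46576810786}} = - \frac{46576810786}{14899775532968231}$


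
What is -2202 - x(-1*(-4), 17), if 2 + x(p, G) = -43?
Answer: -2157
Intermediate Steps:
x(p, G) = -45 (x(p, G) = -2 - 43 = -45)
-2202 - x(-1*(-4), 17) = -2202 - 1*(-45) = -2202 + 45 = -2157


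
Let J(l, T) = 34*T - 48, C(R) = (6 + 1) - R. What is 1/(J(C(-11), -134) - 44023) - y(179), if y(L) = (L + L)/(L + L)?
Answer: -48628/48627 ≈ -1.0000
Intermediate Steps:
y(L) = 1 (y(L) = (2*L)/((2*L)) = (2*L)*(1/(2*L)) = 1)
C(R) = 7 - R
J(l, T) = -48 + 34*T
1/(J(C(-11), -134) - 44023) - y(179) = 1/((-48 + 34*(-134)) - 44023) - 1*1 = 1/((-48 - 4556) - 44023) - 1 = 1/(-4604 - 44023) - 1 = 1/(-48627) - 1 = -1/48627 - 1 = -48628/48627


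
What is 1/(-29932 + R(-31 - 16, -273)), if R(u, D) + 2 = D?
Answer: -1/30207 ≈ -3.3105e-5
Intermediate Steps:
R(u, D) = -2 + D
1/(-29932 + R(-31 - 16, -273)) = 1/(-29932 + (-2 - 273)) = 1/(-29932 - 275) = 1/(-30207) = -1/30207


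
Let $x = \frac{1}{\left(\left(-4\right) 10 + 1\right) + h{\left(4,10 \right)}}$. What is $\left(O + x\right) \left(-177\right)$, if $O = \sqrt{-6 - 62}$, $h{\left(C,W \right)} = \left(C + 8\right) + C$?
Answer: $\frac{177}{23} - 354 i \sqrt{17} \approx 7.6957 - 1459.6 i$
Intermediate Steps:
$h{\left(C,W \right)} = 8 + 2 C$ ($h{\left(C,W \right)} = \left(8 + C\right) + C = 8 + 2 C$)
$x = - \frac{1}{23}$ ($x = \frac{1}{\left(\left(-4\right) 10 + 1\right) + \left(8 + 2 \cdot 4\right)} = \frac{1}{\left(-40 + 1\right) + \left(8 + 8\right)} = \frac{1}{-39 + 16} = \frac{1}{-23} = - \frac{1}{23} \approx -0.043478$)
$O = 2 i \sqrt{17}$ ($O = \sqrt{-68} = 2 i \sqrt{17} \approx 8.2462 i$)
$\left(O + x\right) \left(-177\right) = \left(2 i \sqrt{17} - \frac{1}{23}\right) \left(-177\right) = \left(- \frac{1}{23} + 2 i \sqrt{17}\right) \left(-177\right) = \frac{177}{23} - 354 i \sqrt{17}$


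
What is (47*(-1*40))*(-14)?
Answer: 26320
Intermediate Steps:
(47*(-1*40))*(-14) = (47*(-40))*(-14) = -1880*(-14) = 26320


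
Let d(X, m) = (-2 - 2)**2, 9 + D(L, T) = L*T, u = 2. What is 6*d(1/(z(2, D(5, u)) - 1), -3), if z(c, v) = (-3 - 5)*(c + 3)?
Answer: 96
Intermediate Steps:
D(L, T) = -9 + L*T
z(c, v) = -24 - 8*c (z(c, v) = -8*(3 + c) = -24 - 8*c)
d(X, m) = 16 (d(X, m) = (-4)**2 = 16)
6*d(1/(z(2, D(5, u)) - 1), -3) = 6*16 = 96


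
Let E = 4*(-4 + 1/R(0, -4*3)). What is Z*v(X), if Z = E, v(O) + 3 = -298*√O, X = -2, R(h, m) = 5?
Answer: 228/5 + 22648*I*√2/5 ≈ 45.6 + 6405.8*I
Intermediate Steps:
v(O) = -3 - 298*√O
E = -76/5 (E = 4*(-4 + 1/5) = 4*(-4 + ⅕) = 4*(-19/5) = -76/5 ≈ -15.200)
Z = -76/5 ≈ -15.200
Z*v(X) = -76*(-3 - 298*I*√2)/5 = 228/5 + 22648*I*√2/5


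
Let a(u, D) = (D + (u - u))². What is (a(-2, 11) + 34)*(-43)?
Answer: -6665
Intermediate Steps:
a(u, D) = D² (a(u, D) = (D + 0)² = D²)
(a(-2, 11) + 34)*(-43) = (11² + 34)*(-43) = (121 + 34)*(-43) = 155*(-43) = -6665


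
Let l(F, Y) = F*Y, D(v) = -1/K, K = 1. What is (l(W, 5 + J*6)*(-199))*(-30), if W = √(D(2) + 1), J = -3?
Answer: 0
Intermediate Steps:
D(v) = -1 (D(v) = -1/1 = -1*1 = -1)
W = 0 (W = √(-1 + 1) = √0 = 0)
(l(W, 5 + J*6)*(-199))*(-30) = ((0*(5 - 3*6))*(-199))*(-30) = ((0*(5 - 18))*(-199))*(-30) = ((0*(-13))*(-199))*(-30) = (0*(-199))*(-30) = 0*(-30) = 0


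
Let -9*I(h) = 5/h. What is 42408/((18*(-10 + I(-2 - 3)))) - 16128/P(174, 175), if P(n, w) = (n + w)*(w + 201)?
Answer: -347988636/1459867 ≈ -238.37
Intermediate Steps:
I(h) = -5/(9*h)
P(n, w) = (201 + w)*(n + w) (P(n, w) = (n + w)*(201 + w) = (201 + w)*(n + w))
42408/((18*(-10 + I(-2 - 3)))) - 16128/P(174, 175) = 42408/((18*(-10 - 5/(9*(-2 - 3))))) - 16128/(175**2 + 201*174 + 201*175 + 174*175) = 42408/((18*(-10 - 5/9/(-5)))) - 16128/(30625 + 34974 + 35175 + 30450) = 42408/((18*(-10 - 5/9*(-1/5)))) - 16128/131224 = 42408/((18*(-10 + 1/9))) - 16128*1/131224 = 42408/((18*(-89/9))) - 2016/16403 = 42408/(-178) - 2016/16403 = 42408*(-1/178) - 2016/16403 = -21204/89 - 2016/16403 = -347988636/1459867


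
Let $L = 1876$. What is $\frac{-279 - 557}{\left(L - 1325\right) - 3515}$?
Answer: $\frac{11}{39} \approx 0.28205$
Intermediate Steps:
$\frac{-279 - 557}{\left(L - 1325\right) - 3515} = \frac{-279 - 557}{\left(1876 - 1325\right) - 3515} = - \frac{836}{551 - 3515} = - \frac{836}{-2964} = \left(-836\right) \left(- \frac{1}{2964}\right) = \frac{11}{39}$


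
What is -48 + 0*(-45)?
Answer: -48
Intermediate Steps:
-48 + 0*(-45) = -48 + 0 = -48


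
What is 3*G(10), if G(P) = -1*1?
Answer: -3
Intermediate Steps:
G(P) = -1
3*G(10) = 3*(-1) = -3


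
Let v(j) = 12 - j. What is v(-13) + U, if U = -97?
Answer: -72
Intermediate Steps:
v(-13) + U = (12 - 1*(-13)) - 97 = (12 + 13) - 97 = 25 - 97 = -72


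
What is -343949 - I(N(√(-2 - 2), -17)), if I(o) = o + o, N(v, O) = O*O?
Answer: -344527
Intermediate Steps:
N(v, O) = O²
I(o) = 2*o
-343949 - I(N(√(-2 - 2), -17)) = -343949 - 2*(-17)² = -343949 - 2*289 = -343949 - 1*578 = -343949 - 578 = -344527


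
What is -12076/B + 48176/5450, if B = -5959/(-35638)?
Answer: -1172599689408/16238275 ≈ -72212.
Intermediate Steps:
B = 5959/35638 (B = -5959*(-1/35638) = 5959/35638 ≈ 0.16721)
-12076/B + 48176/5450 = -12076/5959/35638 + 48176/5450 = -12076*35638/5959 + 48176*(1/5450) = -430364488/5959 + 24088/2725 = -1172599689408/16238275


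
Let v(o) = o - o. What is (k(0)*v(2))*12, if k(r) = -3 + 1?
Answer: 0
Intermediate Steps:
v(o) = 0
k(r) = -2
(k(0)*v(2))*12 = -2*0*12 = 0*12 = 0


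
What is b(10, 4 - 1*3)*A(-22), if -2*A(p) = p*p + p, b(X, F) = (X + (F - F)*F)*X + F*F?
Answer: -23331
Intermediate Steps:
b(X, F) = F**2 + X**2 (b(X, F) = (X + 0*F)*X + F**2 = (X + 0)*X + F**2 = X*X + F**2 = X**2 + F**2 = F**2 + X**2)
A(p) = -p/2 - p**2/2 (A(p) = -(p*p + p)/2 = -(p**2 + p)/2 = -(p + p**2)/2 = -p/2 - p**2/2)
b(10, 4 - 1*3)*A(-22) = ((4 - 1*3)**2 + 10**2)*(-1/2*(-22)*(1 - 22)) = ((4 - 3)**2 + 100)*(-1/2*(-22)*(-21)) = (1**2 + 100)*(-231) = (1 + 100)*(-231) = 101*(-231) = -23331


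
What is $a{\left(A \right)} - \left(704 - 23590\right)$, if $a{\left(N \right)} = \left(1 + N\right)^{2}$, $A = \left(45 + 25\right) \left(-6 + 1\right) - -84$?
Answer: $93111$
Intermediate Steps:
$A = -266$ ($A = 70 \left(-5\right) + 84 = -350 + 84 = -266$)
$a{\left(A \right)} - \left(704 - 23590\right) = \left(1 - 266\right)^{2} - \left(704 - 23590\right) = \left(-265\right)^{2} - \left(704 - 23590\right) = 70225 - -22886 = 70225 + 22886 = 93111$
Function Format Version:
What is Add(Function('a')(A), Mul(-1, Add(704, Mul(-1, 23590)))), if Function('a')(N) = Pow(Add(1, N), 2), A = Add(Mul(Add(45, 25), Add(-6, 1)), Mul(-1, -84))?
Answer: 93111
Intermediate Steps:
A = -266 (A = Add(Mul(70, -5), 84) = Add(-350, 84) = -266)
Add(Function('a')(A), Mul(-1, Add(704, Mul(-1, 23590)))) = Add(Pow(Add(1, -266), 2), Mul(-1, Add(704, Mul(-1, 23590)))) = Add(Pow(-265, 2), Mul(-1, Add(704, -23590))) = Add(70225, Mul(-1, -22886)) = Add(70225, 22886) = 93111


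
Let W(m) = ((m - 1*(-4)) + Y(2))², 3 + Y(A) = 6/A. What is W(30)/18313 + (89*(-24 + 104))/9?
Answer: 130398964/164817 ≈ 791.17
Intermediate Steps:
Y(A) = -3 + 6/A
W(m) = (4 + m)² (W(m) = ((m - 1*(-4)) + (-3 + 6/2))² = ((m + 4) + (-3 + 6*(½)))² = ((4 + m) + (-3 + 3))² = ((4 + m) + 0)² = (4 + m)²)
W(30)/18313 + (89*(-24 + 104))/9 = (4 + 30)²/18313 + (89*(-24 + 104))/9 = 34²*(1/18313) + (89*80)*(⅑) = 1156*(1/18313) + 7120*(⅑) = 1156/18313 + 7120/9 = 130398964/164817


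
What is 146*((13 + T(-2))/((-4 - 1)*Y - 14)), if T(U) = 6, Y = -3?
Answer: 2774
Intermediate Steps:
146*((13 + T(-2))/((-4 - 1)*Y - 14)) = 146*((13 + 6)/((-4 - 1)*(-3) - 14)) = 146*(19/(-5*(-3) - 14)) = 146*(19/(15 - 14)) = 146*(19/1) = 146*(19*1) = 146*19 = 2774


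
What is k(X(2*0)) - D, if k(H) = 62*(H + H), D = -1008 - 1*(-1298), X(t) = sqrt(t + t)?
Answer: -290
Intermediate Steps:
X(t) = sqrt(2)*sqrt(t) (X(t) = sqrt(2*t) = sqrt(2)*sqrt(t))
D = 290 (D = -1008 + 1298 = 290)
k(H) = 124*H (k(H) = 62*(2*H) = 124*H)
k(X(2*0)) - D = 124*(sqrt(2)*sqrt(2*0)) - 1*290 = 124*(sqrt(2)*sqrt(0)) - 290 = 124*(sqrt(2)*0) - 290 = 124*0 - 290 = 0 - 290 = -290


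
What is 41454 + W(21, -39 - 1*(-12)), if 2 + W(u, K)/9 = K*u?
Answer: 36333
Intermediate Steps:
W(u, K) = -18 + 9*K*u (W(u, K) = -18 + 9*(K*u) = -18 + 9*K*u)
41454 + W(21, -39 - 1*(-12)) = 41454 + (-18 + 9*(-39 - 1*(-12))*21) = 41454 + (-18 + 9*(-39 + 12)*21) = 41454 + (-18 + 9*(-27)*21) = 41454 + (-18 - 5103) = 41454 - 5121 = 36333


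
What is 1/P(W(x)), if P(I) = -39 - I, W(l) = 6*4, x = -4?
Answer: -1/63 ≈ -0.015873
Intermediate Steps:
W(l) = 24
1/P(W(x)) = 1/(-39 - 1*24) = 1/(-39 - 24) = 1/(-63) = -1/63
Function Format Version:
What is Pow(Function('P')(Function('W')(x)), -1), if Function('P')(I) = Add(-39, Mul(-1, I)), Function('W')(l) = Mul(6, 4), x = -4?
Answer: Rational(-1, 63) ≈ -0.015873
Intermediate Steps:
Function('W')(l) = 24
Pow(Function('P')(Function('W')(x)), -1) = Pow(Add(-39, Mul(-1, 24)), -1) = Pow(Add(-39, -24), -1) = Pow(-63, -1) = Rational(-1, 63)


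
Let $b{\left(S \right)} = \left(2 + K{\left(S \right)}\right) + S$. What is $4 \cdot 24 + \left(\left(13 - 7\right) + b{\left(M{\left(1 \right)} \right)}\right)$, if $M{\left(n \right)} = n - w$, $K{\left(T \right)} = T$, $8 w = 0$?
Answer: $106$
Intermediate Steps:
$w = 0$ ($w = \frac{1}{8} \cdot 0 = 0$)
$M{\left(n \right)} = n$ ($M{\left(n \right)} = n - 0 = n + 0 = n$)
$b{\left(S \right)} = 2 + 2 S$ ($b{\left(S \right)} = \left(2 + S\right) + S = 2 + 2 S$)
$4 \cdot 24 + \left(\left(13 - 7\right) + b{\left(M{\left(1 \right)} \right)}\right) = 4 \cdot 24 + \left(\left(13 - 7\right) + \left(2 + 2 \cdot 1\right)\right) = 96 + \left(\left(13 - 7\right) + \left(2 + 2\right)\right) = 96 + \left(6 + 4\right) = 96 + 10 = 106$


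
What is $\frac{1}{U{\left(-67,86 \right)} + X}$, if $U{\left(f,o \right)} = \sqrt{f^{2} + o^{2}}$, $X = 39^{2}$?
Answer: $\frac{1521}{2301556} - \frac{\sqrt{11885}}{2301556} \approx 0.00061349$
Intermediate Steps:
$X = 1521$
$\frac{1}{U{\left(-67,86 \right)} + X} = \frac{1}{\sqrt{\left(-67\right)^{2} + 86^{2}} + 1521} = \frac{1}{\sqrt{4489 + 7396} + 1521} = \frac{1}{\sqrt{11885} + 1521} = \frac{1}{1521 + \sqrt{11885}}$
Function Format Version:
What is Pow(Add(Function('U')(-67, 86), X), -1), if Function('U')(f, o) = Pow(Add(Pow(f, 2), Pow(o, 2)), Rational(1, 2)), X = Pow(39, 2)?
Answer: Add(Rational(1521, 2301556), Mul(Rational(-1, 2301556), Pow(11885, Rational(1, 2)))) ≈ 0.00061349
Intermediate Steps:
X = 1521
Pow(Add(Function('U')(-67, 86), X), -1) = Pow(Add(Pow(Add(Pow(-67, 2), Pow(86, 2)), Rational(1, 2)), 1521), -1) = Pow(Add(Pow(Add(4489, 7396), Rational(1, 2)), 1521), -1) = Pow(Add(Pow(11885, Rational(1, 2)), 1521), -1) = Pow(Add(1521, Pow(11885, Rational(1, 2))), -1)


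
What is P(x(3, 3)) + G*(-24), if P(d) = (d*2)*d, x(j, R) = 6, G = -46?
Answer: 1176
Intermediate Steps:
P(d) = 2*d**2 (P(d) = (2*d)*d = 2*d**2)
P(x(3, 3)) + G*(-24) = 2*6**2 - 46*(-24) = 2*36 + 1104 = 72 + 1104 = 1176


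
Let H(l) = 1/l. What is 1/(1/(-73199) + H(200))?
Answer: 14639800/72999 ≈ 200.55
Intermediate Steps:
1/(1/(-73199) + H(200)) = 1/(1/(-73199) + 1/200) = 1/(-1/73199 + 1/200) = 1/(72999/14639800) = 14639800/72999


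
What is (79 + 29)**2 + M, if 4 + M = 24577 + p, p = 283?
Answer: 36520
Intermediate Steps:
M = 24856 (M = -4 + (24577 + 283) = -4 + 24860 = 24856)
(79 + 29)**2 + M = (79 + 29)**2 + 24856 = 108**2 + 24856 = 11664 + 24856 = 36520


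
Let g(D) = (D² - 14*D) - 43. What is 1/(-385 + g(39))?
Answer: 1/547 ≈ 0.0018282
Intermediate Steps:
g(D) = -43 + D² - 14*D
1/(-385 + g(39)) = 1/(-385 + (-43 + 39² - 14*39)) = 1/(-385 + (-43 + 1521 - 546)) = 1/(-385 + 932) = 1/547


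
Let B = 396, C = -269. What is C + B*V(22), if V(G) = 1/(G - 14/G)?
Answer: -58859/235 ≈ -250.46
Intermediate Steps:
C + B*V(22) = -269 + 396*(22/(-14 + 22²)) = -269 + 396*(22/(-14 + 484)) = -269 + 396*(22/470) = -269 + 396*(22*(1/470)) = -269 + 396*(11/235) = -269 + 4356/235 = -58859/235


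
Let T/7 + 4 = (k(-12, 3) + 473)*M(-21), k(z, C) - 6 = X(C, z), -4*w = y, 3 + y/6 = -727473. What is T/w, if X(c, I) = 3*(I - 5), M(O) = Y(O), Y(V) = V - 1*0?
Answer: -31472/545607 ≈ -0.057683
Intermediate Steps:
Y(V) = V (Y(V) = V + 0 = V)
M(O) = O
y = -4364856 (y = -18 + 6*(-727473) = -18 - 4364838 = -4364856)
X(c, I) = -15 + 3*I (X(c, I) = 3*(-5 + I) = -15 + 3*I)
w = 1091214 (w = -¼*(-4364856) = 1091214)
k(z, C) = -9 + 3*z (k(z, C) = 6 + (-15 + 3*z) = -9 + 3*z)
T = -62944 (T = -28 + 7*(((-9 + 3*(-12)) + 473)*(-21)) = -28 + 7*(((-9 - 36) + 473)*(-21)) = -28 + 7*((-45 + 473)*(-21)) = -28 + 7*(428*(-21)) = -28 + 7*(-8988) = -28 - 62916 = -62944)
T/w = -62944/1091214 = -62944*1/1091214 = -31472/545607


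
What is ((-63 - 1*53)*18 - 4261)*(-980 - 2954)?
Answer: 24976966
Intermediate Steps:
((-63 - 1*53)*18 - 4261)*(-980 - 2954) = ((-63 - 53)*18 - 4261)*(-3934) = (-116*18 - 4261)*(-3934) = (-2088 - 4261)*(-3934) = -6349*(-3934) = 24976966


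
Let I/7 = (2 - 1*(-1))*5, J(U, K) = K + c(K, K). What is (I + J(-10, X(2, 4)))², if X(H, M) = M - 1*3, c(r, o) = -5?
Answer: 10201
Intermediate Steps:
X(H, M) = -3 + M (X(H, M) = M - 3 = -3 + M)
J(U, K) = -5 + K (J(U, K) = K - 5 = -5 + K)
I = 105 (I = 7*((2 - 1*(-1))*5) = 7*((2 + 1)*5) = 7*(3*5) = 7*15 = 105)
(I + J(-10, X(2, 4)))² = (105 + (-5 + (-3 + 4)))² = (105 + (-5 + 1))² = (105 - 4)² = 101² = 10201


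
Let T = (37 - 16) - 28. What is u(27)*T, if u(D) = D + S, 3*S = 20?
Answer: -707/3 ≈ -235.67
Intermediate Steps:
S = 20/3 (S = (1/3)*20 = 20/3 ≈ 6.6667)
u(D) = 20/3 + D (u(D) = D + 20/3 = 20/3 + D)
T = -7 (T = 21 - 28 = -7)
u(27)*T = (20/3 + 27)*(-7) = (101/3)*(-7) = -707/3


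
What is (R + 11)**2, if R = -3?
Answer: 64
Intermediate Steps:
(R + 11)**2 = (-3 + 11)**2 = 8**2 = 64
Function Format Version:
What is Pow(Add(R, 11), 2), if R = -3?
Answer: 64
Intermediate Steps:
Pow(Add(R, 11), 2) = Pow(Add(-3, 11), 2) = Pow(8, 2) = 64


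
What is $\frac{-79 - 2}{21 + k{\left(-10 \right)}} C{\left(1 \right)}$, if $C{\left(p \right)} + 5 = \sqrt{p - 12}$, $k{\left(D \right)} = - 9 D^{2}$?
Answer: $- \frac{135}{293} + \frac{27 i \sqrt{11}}{293} \approx -0.46075 + 0.30563 i$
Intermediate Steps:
$C{\left(p \right)} = -5 + \sqrt{-12 + p}$ ($C{\left(p \right)} = -5 + \sqrt{p - 12} = -5 + \sqrt{-12 + p}$)
$\frac{-79 - 2}{21 + k{\left(-10 \right)}} C{\left(1 \right)} = \frac{-79 - 2}{21 - 9 \left(-10\right)^{2}} \left(-5 + \sqrt{-12 + 1}\right) = - \frac{81}{21 - 900} \left(-5 + \sqrt{-11}\right) = - \frac{81}{21 - 900} \left(-5 + i \sqrt{11}\right) = - \frac{81}{-879} \left(-5 + i \sqrt{11}\right) = \left(-81\right) \left(- \frac{1}{879}\right) \left(-5 + i \sqrt{11}\right) = \frac{27 \left(-5 + i \sqrt{11}\right)}{293} = - \frac{135}{293} + \frac{27 i \sqrt{11}}{293}$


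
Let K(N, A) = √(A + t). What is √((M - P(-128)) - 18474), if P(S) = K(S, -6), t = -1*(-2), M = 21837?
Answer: √(3363 - 2*I) ≈ 57.991 - 0.0172*I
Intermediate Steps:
t = 2
K(N, A) = √(2 + A) (K(N, A) = √(A + 2) = √(2 + A))
P(S) = 2*I (P(S) = √(2 - 6) = √(-4) = 2*I)
√((M - P(-128)) - 18474) = √((21837 - 2*I) - 18474) = √(3363 - 2*I)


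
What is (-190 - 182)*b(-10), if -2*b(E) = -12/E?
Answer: 1116/5 ≈ 223.20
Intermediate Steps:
b(E) = 6/E (b(E) = -(-6)/E = 6/E)
(-190 - 182)*b(-10) = (-190 - 182)*(6/(-10)) = -2232*(-1)/10 = -372*(-3/5) = 1116/5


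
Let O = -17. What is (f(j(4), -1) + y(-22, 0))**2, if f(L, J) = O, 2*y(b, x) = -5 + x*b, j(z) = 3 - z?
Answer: 1521/4 ≈ 380.25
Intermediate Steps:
y(b, x) = -5/2 + b*x/2 (y(b, x) = (-5 + x*b)/2 = (-5 + b*x)/2 = -5/2 + b*x/2)
f(L, J) = -17
(f(j(4), -1) + y(-22, 0))**2 = (-17 + (-5/2 + (1/2)*(-22)*0))**2 = (-17 + (-5/2 + 0))**2 = (-17 - 5/2)**2 = (-39/2)**2 = 1521/4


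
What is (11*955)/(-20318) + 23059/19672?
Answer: 130929201/199847848 ≈ 0.65514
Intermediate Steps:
(11*955)/(-20318) + 23059/19672 = 10505*(-1/20318) + 23059*(1/19672) = -10505/20318 + 23059/19672 = 130929201/199847848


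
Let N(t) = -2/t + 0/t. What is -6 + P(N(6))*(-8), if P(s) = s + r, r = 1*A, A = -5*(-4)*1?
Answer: -490/3 ≈ -163.33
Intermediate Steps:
N(t) = -2/t (N(t) = -2/t + 0 = -2/t)
A = 20 (A = 20*1 = 20)
r = 20 (r = 1*20 = 20)
P(s) = 20 + s (P(s) = s + 20 = 20 + s)
-6 + P(N(6))*(-8) = -6 + (20 - 2/6)*(-8) = -6 + (20 - 2*⅙)*(-8) = -6 + (20 - ⅓)*(-8) = -6 + (59/3)*(-8) = -6 - 472/3 = -490/3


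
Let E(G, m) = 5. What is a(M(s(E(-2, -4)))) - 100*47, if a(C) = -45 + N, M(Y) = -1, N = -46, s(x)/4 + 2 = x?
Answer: -4791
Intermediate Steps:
s(x) = -8 + 4*x
a(C) = -91 (a(C) = -45 - 46 = -91)
a(M(s(E(-2, -4)))) - 100*47 = -91 - 100*47 = -91 - 1*4700 = -91 - 4700 = -4791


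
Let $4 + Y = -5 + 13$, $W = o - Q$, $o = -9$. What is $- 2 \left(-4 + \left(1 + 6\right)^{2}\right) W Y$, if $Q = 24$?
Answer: $11880$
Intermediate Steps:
$W = -33$ ($W = -9 - 24 = -33$)
$Y = 4$ ($Y = -4 + \left(-5 + 13\right) = -4 + 8 = 4$)
$- 2 \left(-4 + \left(1 + 6\right)^{2}\right) W Y = - 2 \left(-4 + \left(1 + 6\right)^{2}\right) \left(-33\right) 4 = - 2 \left(-4 + 7^{2}\right) \left(-33\right) 4 = - 2 \left(-4 + 49\right) \left(-33\right) 4 = \left(-2\right) 45 \left(-33\right) 4 = \left(-90\right) \left(-33\right) 4 = 2970 \cdot 4 = 11880$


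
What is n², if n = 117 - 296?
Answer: 32041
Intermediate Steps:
n = -179
n² = (-179)² = 32041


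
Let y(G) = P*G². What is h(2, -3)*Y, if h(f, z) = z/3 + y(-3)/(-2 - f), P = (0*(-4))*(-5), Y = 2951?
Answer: -2951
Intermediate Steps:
P = 0 (P = 0*(-5) = 0)
y(G) = 0 (y(G) = 0*G² = 0)
h(f, z) = z/3 (h(f, z) = z/3 + 0/(-2 - f) = z*(⅓) + 0 = z/3 + 0 = z/3)
h(2, -3)*Y = ((⅓)*(-3))*2951 = -1*2951 = -2951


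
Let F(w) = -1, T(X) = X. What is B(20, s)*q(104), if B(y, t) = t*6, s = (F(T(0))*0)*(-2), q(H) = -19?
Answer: 0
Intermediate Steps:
s = 0 (s = -1*0*(-2) = 0*(-2) = 0)
B(y, t) = 6*t
B(20, s)*q(104) = (6*0)*(-19) = 0*(-19) = 0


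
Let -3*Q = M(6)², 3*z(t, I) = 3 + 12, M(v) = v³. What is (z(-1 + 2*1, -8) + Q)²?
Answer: 241709209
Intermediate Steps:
z(t, I) = 5 (z(t, I) = (3 + 12)/3 = (⅓)*15 = 5)
Q = -15552 (Q = -(6³)²/3 = -⅓*216² = -⅓*46656 = -15552)
(z(-1 + 2*1, -8) + Q)² = (5 - 15552)² = (-15547)² = 241709209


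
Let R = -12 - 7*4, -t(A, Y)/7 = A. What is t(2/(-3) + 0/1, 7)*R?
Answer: -560/3 ≈ -186.67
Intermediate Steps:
t(A, Y) = -7*A
R = -40 (R = -12 - 28 = -40)
t(2/(-3) + 0/1, 7)*R = -7*(2/(-3) + 0/1)*(-40) = -7*(2*(-1/3) + 0*1)*(-40) = -7*(-2/3 + 0)*(-40) = -7*(-2/3)*(-40) = (14/3)*(-40) = -560/3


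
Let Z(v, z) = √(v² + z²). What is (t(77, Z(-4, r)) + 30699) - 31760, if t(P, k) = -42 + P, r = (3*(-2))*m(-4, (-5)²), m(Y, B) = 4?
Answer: -1026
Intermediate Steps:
r = -24 (r = (3*(-2))*4 = -6*4 = -24)
(t(77, Z(-4, r)) + 30699) - 31760 = ((-42 + 77) + 30699) - 31760 = (35 + 30699) - 31760 = 30734 - 31760 = -1026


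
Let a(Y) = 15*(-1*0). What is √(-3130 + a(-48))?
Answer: I*√3130 ≈ 55.946*I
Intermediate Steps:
a(Y) = 0 (a(Y) = 15*0 = 0)
√(-3130 + a(-48)) = √(-3130 + 0) = √(-3130) = I*√3130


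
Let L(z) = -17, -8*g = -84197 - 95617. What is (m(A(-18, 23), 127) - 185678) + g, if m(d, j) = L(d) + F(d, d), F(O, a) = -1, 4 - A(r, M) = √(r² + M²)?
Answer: -652877/4 ≈ -1.6322e+5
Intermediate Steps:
A(r, M) = 4 - √(M² + r²) (A(r, M) = 4 - √(r² + M²) = 4 - √(M² + r²))
g = 89907/4 (g = -(-84197 - 95617)/8 = -⅛*(-179814) = 89907/4 ≈ 22477.)
m(d, j) = -18 (m(d, j) = -17 - 1 = -18)
(m(A(-18, 23), 127) - 185678) + g = (-18 - 185678) + 89907/4 = -185696 + 89907/4 = -652877/4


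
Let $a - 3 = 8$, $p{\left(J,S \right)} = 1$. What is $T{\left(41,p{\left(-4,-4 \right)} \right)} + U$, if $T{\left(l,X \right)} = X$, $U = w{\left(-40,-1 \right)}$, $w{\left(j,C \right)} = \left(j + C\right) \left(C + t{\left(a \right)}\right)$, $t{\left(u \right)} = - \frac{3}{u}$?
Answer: $\frac{585}{11} \approx 53.182$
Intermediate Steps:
$a = 11$ ($a = 3 + 8 = 11$)
$w{\left(j,C \right)} = \left(- \frac{3}{11} + C\right) \left(C + j\right)$ ($w{\left(j,C \right)} = \left(j + C\right) \left(C - \frac{3}{11}\right) = \left(C + j\right) \left(C - \frac{3}{11}\right) = \left(C + j\right) \left(- \frac{3}{11} + C\right) = \left(- \frac{3}{11} + C\right) \left(C + j\right)$)
$U = \frac{574}{11}$ ($U = \left(-1\right)^{2} - - \frac{3}{11} - - \frac{120}{11} - -40 = 1 + \frac{3}{11} + \frac{120}{11} + 40 = \frac{574}{11} \approx 52.182$)
$T{\left(41,p{\left(-4,-4 \right)} \right)} + U = 1 + \frac{574}{11} = \frac{585}{11}$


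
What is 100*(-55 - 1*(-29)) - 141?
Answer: -2741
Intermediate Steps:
100*(-55 - 1*(-29)) - 141 = 100*(-55 + 29) - 141 = 100*(-26) - 141 = -2600 - 141 = -2741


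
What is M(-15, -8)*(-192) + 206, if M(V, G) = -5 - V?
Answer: -1714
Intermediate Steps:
M(-15, -8)*(-192) + 206 = (-5 - 1*(-15))*(-192) + 206 = (-5 + 15)*(-192) + 206 = 10*(-192) + 206 = -1920 + 206 = -1714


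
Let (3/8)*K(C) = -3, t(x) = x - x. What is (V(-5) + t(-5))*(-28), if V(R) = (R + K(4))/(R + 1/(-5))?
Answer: -70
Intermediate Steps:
t(x) = 0
K(C) = -8 (K(C) = (8/3)*(-3) = -8)
V(R) = (-8 + R)/(-1/5 + R) (V(R) = (R - 8)/(R + 1/(-5)) = (-8 + R)/(R - 1/5) = (-8 + R)/(-1/5 + R))
(V(-5) + t(-5))*(-28) = (5*(-8 - 5)/(-1 + 5*(-5)) + 0)*(-28) = (5*(-13)/(-1 - 25) + 0)*(-28) = (5*(-13)/(-26) + 0)*(-28) = (5*(-1/26)*(-13) + 0)*(-28) = (5/2 + 0)*(-28) = (5/2)*(-28) = -70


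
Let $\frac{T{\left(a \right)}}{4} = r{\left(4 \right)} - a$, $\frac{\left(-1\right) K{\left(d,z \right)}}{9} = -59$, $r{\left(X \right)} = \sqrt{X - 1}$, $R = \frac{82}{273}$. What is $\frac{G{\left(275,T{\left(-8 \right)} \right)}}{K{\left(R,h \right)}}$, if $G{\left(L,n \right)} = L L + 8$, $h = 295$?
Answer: $\frac{25211}{177} \approx 142.44$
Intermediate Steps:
$R = \frac{82}{273}$ ($R = 82 \cdot \frac{1}{273} = \frac{82}{273} \approx 0.30037$)
$r{\left(X \right)} = \sqrt{-1 + X}$
$K{\left(d,z \right)} = 531$ ($K{\left(d,z \right)} = \left(-9\right) \left(-59\right) = 531$)
$T{\left(a \right)} = - 4 a + 4 \sqrt{3}$ ($T{\left(a \right)} = 4 \left(\sqrt{-1 + 4} - a\right) = 4 \left(\sqrt{3} - a\right) = - 4 a + 4 \sqrt{3}$)
$G{\left(L,n \right)} = 8 + L^{2}$ ($G{\left(L,n \right)} = L^{2} + 8 = 8 + L^{2}$)
$\frac{G{\left(275,T{\left(-8 \right)} \right)}}{K{\left(R,h \right)}} = \frac{8 + 275^{2}}{531} = \left(8 + 75625\right) \frac{1}{531} = 75633 \cdot \frac{1}{531} = \frac{25211}{177}$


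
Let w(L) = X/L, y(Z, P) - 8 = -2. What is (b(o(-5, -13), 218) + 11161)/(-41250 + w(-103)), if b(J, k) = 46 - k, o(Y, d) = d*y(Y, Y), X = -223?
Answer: -1131867/4248527 ≈ -0.26641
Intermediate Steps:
y(Z, P) = 6 (y(Z, P) = 8 - 2 = 6)
o(Y, d) = 6*d (o(Y, d) = d*6 = 6*d)
w(L) = -223/L
(b(o(-5, -13), 218) + 11161)/(-41250 + w(-103)) = ((46 - 1*218) + 11161)/(-41250 - 223/(-103)) = ((46 - 218) + 11161)/(-41250 - 223*(-1/103)) = (-172 + 11161)/(-41250 + 223/103) = 10989/(-4248527/103) = 10989*(-103/4248527) = -1131867/4248527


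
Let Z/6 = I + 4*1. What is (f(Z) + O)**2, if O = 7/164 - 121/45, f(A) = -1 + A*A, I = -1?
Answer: 5589493652521/54464400 ≈ 1.0263e+5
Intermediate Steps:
Z = 18 (Z = 6*(-1 + 4*1) = 6*(-1 + 4) = 6*3 = 18)
f(A) = -1 + A**2
O = -19529/7380 (O = 7*(1/164) - 121*1/45 = 7/164 - 121/45 = -19529/7380 ≈ -2.6462)
(f(Z) + O)**2 = ((-1 + 18**2) - 19529/7380)**2 = ((-1 + 324) - 19529/7380)**2 = (323 - 19529/7380)**2 = (2364211/7380)**2 = 5589493652521/54464400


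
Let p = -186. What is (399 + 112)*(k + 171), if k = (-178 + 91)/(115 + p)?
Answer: 6248508/71 ≈ 88007.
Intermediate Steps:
k = 87/71 (k = (-178 + 91)/(115 - 186) = -87/(-71) = -87*(-1/71) = 87/71 ≈ 1.2254)
(399 + 112)*(k + 171) = (399 + 112)*(87/71 + 171) = 511*(12228/71) = 6248508/71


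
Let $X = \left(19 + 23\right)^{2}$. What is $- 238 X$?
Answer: $-419832$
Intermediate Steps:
$X = 1764$ ($X = 42^{2} = 1764$)
$- 238 X = \left(-238\right) 1764 = -419832$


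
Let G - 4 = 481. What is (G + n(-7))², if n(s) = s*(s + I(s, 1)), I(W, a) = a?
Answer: 277729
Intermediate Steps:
G = 485 (G = 4 + 481 = 485)
n(s) = s*(1 + s) (n(s) = s*(s + 1) = s*(1 + s))
(G + n(-7))² = (485 - 7*(1 - 7))² = (485 - 7*(-6))² = (485 + 42)² = 527² = 277729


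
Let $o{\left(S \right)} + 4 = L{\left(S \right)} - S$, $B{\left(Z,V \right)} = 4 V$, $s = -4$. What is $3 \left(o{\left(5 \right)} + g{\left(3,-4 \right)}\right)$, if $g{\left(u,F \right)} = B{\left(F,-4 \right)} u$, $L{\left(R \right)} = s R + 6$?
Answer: $-213$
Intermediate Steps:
$L{\left(R \right)} = 6 - 4 R$ ($L{\left(R \right)} = - 4 R + 6 = 6 - 4 R$)
$g{\left(u,F \right)} = - 16 u$ ($g{\left(u,F \right)} = 4 \left(-4\right) u = - 16 u$)
$o{\left(S \right)} = 2 - 5 S$ ($o{\left(S \right)} = -4 - \left(-6 + 5 S\right) = 2 - 5 S$)
$3 \left(o{\left(5 \right)} + g{\left(3,-4 \right)}\right) = 3 \left(\left(2 - 25\right) - 48\right) = 3 \left(-23 - 48\right) = 3 \left(-71\right) = -213$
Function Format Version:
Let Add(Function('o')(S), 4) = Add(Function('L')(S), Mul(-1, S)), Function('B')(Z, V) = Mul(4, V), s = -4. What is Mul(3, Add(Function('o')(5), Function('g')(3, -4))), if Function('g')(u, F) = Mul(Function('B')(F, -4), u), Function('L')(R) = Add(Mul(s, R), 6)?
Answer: -213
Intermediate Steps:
Function('L')(R) = Add(6, Mul(-4, R)) (Function('L')(R) = Add(Mul(-4, R), 6) = Add(6, Mul(-4, R)))
Function('g')(u, F) = Mul(-16, u) (Function('g')(u, F) = Mul(Mul(4, -4), u) = Mul(-16, u))
Function('o')(S) = Add(2, Mul(-5, S)) (Function('o')(S) = Add(-4, Add(Add(6, Mul(-4, S)), Mul(-1, S))) = Add(-4, Add(6, Mul(-5, S))) = Add(2, Mul(-5, S)))
Mul(3, Add(Function('o')(5), Function('g')(3, -4))) = Mul(3, Add(Add(2, Mul(-5, 5)), Mul(-16, 3))) = Mul(3, Add(Add(2, -25), -48)) = Mul(3, Add(-23, -48)) = Mul(3, -71) = -213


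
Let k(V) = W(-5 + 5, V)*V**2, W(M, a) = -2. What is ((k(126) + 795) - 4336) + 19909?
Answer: -15384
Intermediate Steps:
k(V) = -2*V**2
((k(126) + 795) - 4336) + 19909 = ((-2*126**2 + 795) - 4336) + 19909 = ((-2*15876 + 795) - 4336) + 19909 = ((-31752 + 795) - 4336) + 19909 = (-30957 - 4336) + 19909 = -35293 + 19909 = -15384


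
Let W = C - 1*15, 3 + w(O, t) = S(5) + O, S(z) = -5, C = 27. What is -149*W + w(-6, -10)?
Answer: -1802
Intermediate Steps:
w(O, t) = -8 + O (w(O, t) = -3 + (-5 + O) = -8 + O)
W = 12 (W = 27 - 1*15 = 27 - 15 = 12)
-149*W + w(-6, -10) = -149*12 + (-8 - 6) = -1788 - 14 = -1802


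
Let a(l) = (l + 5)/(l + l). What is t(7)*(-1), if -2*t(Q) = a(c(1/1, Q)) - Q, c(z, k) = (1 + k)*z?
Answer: -99/32 ≈ -3.0938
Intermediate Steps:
c(z, k) = z*(1 + k)
a(l) = (5 + l)/(2*l) (a(l) = (5 + l)/((2*l)) = (5 + l)*(1/(2*l)) = (5 + l)/(2*l))
t(Q) = Q/2 - (6 + Q)/(4*(1 + Q)) (t(Q) = -((5 + (1 + Q)/1)/(2*(((1 + Q)/1))) - Q)/2 = -((5 + 1*(1 + Q))/(2*((1*(1 + Q)))) - Q)/2 = -((5 + (1 + Q))/(2*(1 + Q)) - Q)/2 = -((6 + Q)/(2*(1 + Q)) - Q)/2 = -(-Q + (6 + Q)/(2*(1 + Q)))/2 = Q/2 - (6 + Q)/(4*(1 + Q)))
t(7)*(-1) = ((-6 + 7 + 2*7²)/(4*(1 + 7)))*(-1) = ((¼)*(-6 + 7 + 2*49)/8)*(-1) = ((¼)*(⅛)*(-6 + 7 + 98))*(-1) = ((¼)*(⅛)*99)*(-1) = (99/32)*(-1) = -99/32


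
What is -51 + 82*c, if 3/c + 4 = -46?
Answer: -1398/25 ≈ -55.920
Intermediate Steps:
c = -3/50 (c = 3/(-4 - 46) = 3/(-50) = 3*(-1/50) = -3/50 ≈ -0.060000)
-51 + 82*c = -51 + 82*(-3/50) = -51 - 123/25 = -1398/25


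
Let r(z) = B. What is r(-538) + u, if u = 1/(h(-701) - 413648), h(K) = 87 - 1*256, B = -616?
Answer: -254911273/413817 ≈ -616.00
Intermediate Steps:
r(z) = -616
h(K) = -169 (h(K) = 87 - 256 = -169)
u = -1/413817 (u = 1/(-169 - 413648) = 1/(-413817) = -1/413817 ≈ -2.4165e-6)
r(-538) + u = -616 - 1/413817 = -254911273/413817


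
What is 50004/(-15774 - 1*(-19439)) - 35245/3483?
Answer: 44991007/12765195 ≈ 3.5245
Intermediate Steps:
50004/(-15774 - 1*(-19439)) - 35245/3483 = 50004/(-15774 + 19439) - 35245*1/3483 = 50004/3665 - 35245/3483 = 44991007/12765195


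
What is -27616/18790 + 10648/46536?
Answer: -67816391/54650715 ≈ -1.2409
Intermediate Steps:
-27616/18790 + 10648/46536 = -27616*1/18790 + 10648*(1/46536) = -13808/9395 + 1331/5817 = -67816391/54650715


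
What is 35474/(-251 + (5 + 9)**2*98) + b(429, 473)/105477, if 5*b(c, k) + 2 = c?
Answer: 2079616681/1110848605 ≈ 1.8721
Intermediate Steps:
b(c, k) = -2/5 + c/5
35474/(-251 + (5 + 9)**2*98) + b(429, 473)/105477 = 35474/(-251 + (5 + 9)**2*98) + (-2/5 + (1/5)*429)/105477 = 35474/(-251 + 14**2*98) + (-2/5 + 429/5)*(1/105477) = 35474/(-251 + 196*98) + (427/5)*(1/105477) = 35474/(-251 + 19208) + 427/527385 = 35474/18957 + 427/527385 = 2079616681/1110848605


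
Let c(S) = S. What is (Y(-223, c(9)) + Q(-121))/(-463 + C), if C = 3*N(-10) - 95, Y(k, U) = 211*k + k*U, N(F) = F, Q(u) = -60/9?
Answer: 36800/441 ≈ 83.447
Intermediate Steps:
Q(u) = -20/3 (Q(u) = -60*1/9 = -20/3)
Y(k, U) = 211*k + U*k
C = -125 (C = 3*(-10) - 95 = -30 - 95 = -125)
(Y(-223, c(9)) + Q(-121))/(-463 + C) = (-223*(211 + 9) - 20/3)/(-463 - 125) = (-223*220 - 20/3)/(-588) = (-49060 - 20/3)*(-1/588) = -147200/3*(-1/588) = 36800/441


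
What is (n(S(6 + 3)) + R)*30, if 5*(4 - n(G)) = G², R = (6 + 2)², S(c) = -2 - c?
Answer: 1314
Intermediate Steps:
R = 64 (R = 8² = 64)
n(G) = 4 - G²/5
(n(S(6 + 3)) + R)*30 = ((4 - (-2 - (6 + 3))²/5) + 64)*30 = ((4 - (-2 - 1*9)²/5) + 64)*30 = ((4 - (-2 - 9)²/5) + 64)*30 = ((4 - ⅕*(-11)²) + 64)*30 = ((4 - ⅕*121) + 64)*30 = ((4 - 121/5) + 64)*30 = (-101/5 + 64)*30 = (219/5)*30 = 1314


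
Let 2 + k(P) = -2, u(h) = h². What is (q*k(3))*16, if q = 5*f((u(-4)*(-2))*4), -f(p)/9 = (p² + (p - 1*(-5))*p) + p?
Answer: 92160000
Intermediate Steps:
k(P) = -4 (k(P) = -2 - 2 = -4)
f(p) = -9*p - 9*p² - 9*p*(5 + p) (f(p) = -9*((p² + (p - 1*(-5))*p) + p) = -9*((p² + (p + 5)*p) + p) = -9*((p² + (5 + p)*p) + p) = -9*((p² + p*(5 + p)) + p) = -9*(p + p² + p*(5 + p)) = -9*p - 9*p² - 9*p*(5 + p))
q = -1440000 (q = 5*(-18*((-4)²*(-2))*4*(3 + ((-4)²*(-2))*4)) = 5*(-18*(16*(-2))*4*(3 + (16*(-2))*4)) = 5*(-18*(-32*4)*(3 - 32*4)) = 5*(-18*(-128)*(3 - 128)) = 5*(-18*(-128)*(-125)) = 5*(-288000) = -1440000)
(q*k(3))*16 = -1440000*(-4)*16 = 5760000*16 = 92160000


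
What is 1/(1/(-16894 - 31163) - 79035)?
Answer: -48057/3798184996 ≈ -1.2653e-5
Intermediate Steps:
1/(1/(-16894 - 31163) - 79035) = 1/(1/(-48057) - 79035) = 1/(-1/48057 - 79035) = 1/(-3798184996/48057) = -48057/3798184996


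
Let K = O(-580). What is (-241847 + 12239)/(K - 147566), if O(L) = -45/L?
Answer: 26634528/17117647 ≈ 1.5560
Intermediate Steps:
K = 9/116 (K = -45/(-580) = -45*(-1/580) = 9/116 ≈ 0.077586)
(-241847 + 12239)/(K - 147566) = (-241847 + 12239)/(9/116 - 147566) = -229608/(-17117647/116) = -229608*(-116/17117647) = 26634528/17117647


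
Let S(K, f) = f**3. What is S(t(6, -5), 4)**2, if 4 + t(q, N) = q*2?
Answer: 4096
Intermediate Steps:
t(q, N) = -4 + 2*q (t(q, N) = -4 + q*2 = -4 + 2*q)
S(t(6, -5), 4)**2 = (4**3)**2 = 64**2 = 4096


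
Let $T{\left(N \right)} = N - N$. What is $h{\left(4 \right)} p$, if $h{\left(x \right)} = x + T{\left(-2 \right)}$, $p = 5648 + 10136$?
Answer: $63136$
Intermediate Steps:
$T{\left(N \right)} = 0$
$p = 15784$
$h{\left(x \right)} = x$ ($h{\left(x \right)} = x + 0 = x$)
$h{\left(4 \right)} p = 4 \cdot 15784 = 63136$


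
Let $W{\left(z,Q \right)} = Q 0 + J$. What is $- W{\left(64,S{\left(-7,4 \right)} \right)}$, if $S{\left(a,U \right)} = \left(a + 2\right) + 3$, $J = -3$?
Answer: $3$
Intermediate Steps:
$S{\left(a,U \right)} = 5 + a$ ($S{\left(a,U \right)} = \left(2 + a\right) + 3 = 5 + a$)
$W{\left(z,Q \right)} = -3$ ($W{\left(z,Q \right)} = Q 0 - 3 = 0 - 3 = -3$)
$- W{\left(64,S{\left(-7,4 \right)} \right)} = \left(-1\right) \left(-3\right) = 3$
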